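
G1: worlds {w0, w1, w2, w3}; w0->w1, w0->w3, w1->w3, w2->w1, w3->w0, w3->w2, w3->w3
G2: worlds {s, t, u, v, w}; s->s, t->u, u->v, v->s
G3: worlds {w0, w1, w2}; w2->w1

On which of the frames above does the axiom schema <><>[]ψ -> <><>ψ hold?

Frame correspondent (Sahlqvist): forall x forall y (x R^2 y -> exists w (yRw & x R^2 w)) — i.e. a generalized confluence (Geach) condition.
G1: fails — w0R²w2 but no w with w2Rw and w0R²w.
G2: fails — tR²v but no w* with vRw* and tR²w*.
G3: holds.
Valid on: G3.

G3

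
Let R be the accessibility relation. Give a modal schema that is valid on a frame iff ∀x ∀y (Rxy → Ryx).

r → □◇r

This is symmetry; the standard corresponding axiom is B: r → □◇r.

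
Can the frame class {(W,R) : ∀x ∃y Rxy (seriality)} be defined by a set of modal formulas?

Definable; □r → ◇r defines it

Yes: it is seriality, defined by the D schema □r → ◇r.
Suppose □r→◇r is valid. At any x set V(r)=W. Then □r at x, so ◇r at x, so x has a successor.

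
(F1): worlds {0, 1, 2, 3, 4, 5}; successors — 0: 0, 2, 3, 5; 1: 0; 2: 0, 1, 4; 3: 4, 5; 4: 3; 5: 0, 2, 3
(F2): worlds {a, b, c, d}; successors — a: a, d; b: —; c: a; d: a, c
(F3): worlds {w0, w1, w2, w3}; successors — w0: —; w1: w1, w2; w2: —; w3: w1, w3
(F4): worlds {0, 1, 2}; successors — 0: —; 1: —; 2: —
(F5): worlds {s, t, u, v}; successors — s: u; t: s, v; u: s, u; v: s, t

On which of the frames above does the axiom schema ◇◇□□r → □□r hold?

(F4)

The schema corresponds to a generalized confluence (Geach) condition: ∀x ∀y ∀z ((xR²y ∧ xR²z) → ∃w (yR²w ∧ z = w)).
(F1): fails — 0R²1, 0R²1 but no w with 1R²w and 1=w.
(F2): fails — aR²c, aR²c but no w with cR²w and c=w.
(F3): fails — w1R²w2, w1R²w1 but no w with w2R²w and w1=w.
(F4): condition met.
(F5): fails — tR²s, tR²t but no w with sR²w and t=w.
Valid on: (F4).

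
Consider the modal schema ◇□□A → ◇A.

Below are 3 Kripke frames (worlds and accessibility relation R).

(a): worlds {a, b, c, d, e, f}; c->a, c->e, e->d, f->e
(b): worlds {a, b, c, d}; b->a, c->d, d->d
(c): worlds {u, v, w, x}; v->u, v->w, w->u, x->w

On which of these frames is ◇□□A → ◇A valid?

none

Frame correspondent (Sahlqvist): ∀x ∀y (xRy → ∃w (yR²w ∧ xRw)) — i.e. a generalized confluence (Geach) condition.
(a): fails — cRa but no w with aR²w and cRw.
(b): fails — bRa but no w with aR²w and bRw.
(c): fails — vRu but no t with uR²t and vRt.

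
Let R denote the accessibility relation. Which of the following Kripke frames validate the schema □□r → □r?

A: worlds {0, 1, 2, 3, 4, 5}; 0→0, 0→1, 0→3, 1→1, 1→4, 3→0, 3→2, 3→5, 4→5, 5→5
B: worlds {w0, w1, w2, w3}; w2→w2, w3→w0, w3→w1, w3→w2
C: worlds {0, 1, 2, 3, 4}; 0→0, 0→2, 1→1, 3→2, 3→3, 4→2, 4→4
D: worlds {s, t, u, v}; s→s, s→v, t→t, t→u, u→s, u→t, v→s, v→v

C, D

This is the axiom for density; its first-order frame correspondent is ∀x ∀y (Rxy → ∃z (Rxz ∧ Rzy)).
A: fails — R32 but no z with R3z and Rz2.
B: fails — Rw3w1 but no z with Rw3z and Rzw1.
C: satisfies the condition.
D: satisfies the condition.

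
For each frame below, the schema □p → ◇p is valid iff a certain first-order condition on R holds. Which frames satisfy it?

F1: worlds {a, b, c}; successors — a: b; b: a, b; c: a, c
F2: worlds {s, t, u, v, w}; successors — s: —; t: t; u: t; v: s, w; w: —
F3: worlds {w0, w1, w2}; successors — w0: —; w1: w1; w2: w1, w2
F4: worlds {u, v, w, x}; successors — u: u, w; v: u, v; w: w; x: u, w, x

This is the axiom for seriality; its first-order frame correspondent is ∀x ∃y Rxy.
F1: satisfies the condition.
F2: fails — world s has no successor.
F3: fails — world w0 has no successor.
F4: satisfies the condition.

F1, F4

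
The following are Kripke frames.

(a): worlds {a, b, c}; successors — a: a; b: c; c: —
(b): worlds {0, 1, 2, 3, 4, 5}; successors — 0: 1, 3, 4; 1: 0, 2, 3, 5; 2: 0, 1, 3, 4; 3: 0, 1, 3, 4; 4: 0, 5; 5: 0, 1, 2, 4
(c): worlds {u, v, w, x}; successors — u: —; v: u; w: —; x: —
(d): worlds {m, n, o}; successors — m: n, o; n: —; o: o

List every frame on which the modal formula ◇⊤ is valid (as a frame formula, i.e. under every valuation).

(b)

The schema corresponds to seriality: ∀x ∃y Rxy.
(a): fails — world c has no successor.
(b): satisfies the condition.
(c): fails — world u has no successor.
(d): fails — world n has no successor.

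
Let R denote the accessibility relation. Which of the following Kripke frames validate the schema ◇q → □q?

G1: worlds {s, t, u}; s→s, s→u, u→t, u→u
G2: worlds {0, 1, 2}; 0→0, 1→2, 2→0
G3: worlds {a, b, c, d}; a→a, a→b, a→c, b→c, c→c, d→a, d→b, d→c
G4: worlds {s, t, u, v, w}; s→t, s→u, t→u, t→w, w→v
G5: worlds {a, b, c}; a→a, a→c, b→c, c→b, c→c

This is the axiom for partial functionality; its first-order frame correspondent is ∀x ∀y ∀z (Rxy ∧ Rxz → y = z).
G1: fails — s sees both s and u.
G2: condition met.
G3: fails — a sees both a and b.
G4: fails — s sees both t and u.
G5: fails — a sees both a and c.
Valid on: G2.

G2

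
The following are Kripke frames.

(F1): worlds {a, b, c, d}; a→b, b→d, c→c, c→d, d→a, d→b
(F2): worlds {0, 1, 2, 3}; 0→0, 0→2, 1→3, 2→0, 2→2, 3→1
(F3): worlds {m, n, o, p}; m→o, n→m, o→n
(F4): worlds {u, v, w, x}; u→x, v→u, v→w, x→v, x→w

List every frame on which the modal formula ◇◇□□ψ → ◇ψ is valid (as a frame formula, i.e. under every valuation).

(F3)

This is the axiom for a generalized confluence (Geach) condition; its first-order frame correspondent is ∀x ∀y (xR²y → ∃w (yR²w ∧ xRw)).
(F1): fails — bR²b but no w with bR²w and bRw.
(F2): fails — 1R²1 but no w with 1R²w and 1Rw.
(F3): condition met.
(F4): fails — uR²w but no t with wR²t and uRt.
Valid on: (F3).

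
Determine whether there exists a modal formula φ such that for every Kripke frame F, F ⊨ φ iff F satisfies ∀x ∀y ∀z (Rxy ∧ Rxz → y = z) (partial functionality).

This is a Sahlqvist condition; the CD axiom ◇p → □p defines it.

Definable; ◇p → □p defines it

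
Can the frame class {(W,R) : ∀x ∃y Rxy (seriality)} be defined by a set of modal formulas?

This is a Sahlqvist condition; the D axiom □p → ◇p defines it.
Suppose □p→◇p is valid. At any x set V(p)=W. Then □p at x, so ◇p at x, so x has a successor.

Yes — defined by □p → ◇p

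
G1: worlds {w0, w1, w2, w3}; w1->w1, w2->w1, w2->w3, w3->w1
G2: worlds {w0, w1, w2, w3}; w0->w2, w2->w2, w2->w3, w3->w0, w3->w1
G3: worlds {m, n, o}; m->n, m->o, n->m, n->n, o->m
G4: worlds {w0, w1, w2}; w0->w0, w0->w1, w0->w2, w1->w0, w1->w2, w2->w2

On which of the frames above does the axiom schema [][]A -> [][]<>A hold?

This is the axiom for a generalized confluence (Geach) condition; its first-order frame correspondent is forall x forall z (x R^2 z -> exists w (x R^2 w & zRw)).
G1: condition met.
G2: fails — w0R²w3 but no w with w0R²w and w3Rw.
G3: fails — oR²o but no w with oR²w and oRw.
G4: condition met.
Valid on: G1, G4.

G1, G4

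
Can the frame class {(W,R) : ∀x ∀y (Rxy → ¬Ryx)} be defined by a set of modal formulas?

Modal frame validity is preserved under surjective bounded morphisms.
The 3-cycle (worlds w0,w1,w2 with w0→w1→w2→w0) is asymmetric. Mapping every world to a single reflexive point • is a surjective bounded morphism, and the reflexive point is not asymmetric (R•• but asymmetry requires ¬R••).
Hence asymmetry is not modally definable.

No — not modally definable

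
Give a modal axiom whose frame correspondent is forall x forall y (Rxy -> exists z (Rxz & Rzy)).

□□ψ → □ψ

A defining formula is □□ψ → □ψ (the C4 axiom).
Suppose □□ψ→□ψ is valid. Take Rxy and set V(ψ)={w : xR²w}. Then □□ψ at x, so □ψ at x, so ψ at y, i.e. ∃z(Rxz∧Rzy).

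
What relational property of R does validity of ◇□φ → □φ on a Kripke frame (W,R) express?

This is frame-equivalent to ◇φ → □◇φ (substitute ¬φ for φ and contrapose).
Suppose ◇φ→□◇φ is valid. Take Rxy, Rxz and set V(φ)={y}. Then ◇φ at x, so □◇φ at x, so ◇φ at z, so some w with Rzw has φ; w=y, i.e. Rzy. By symmetry of the argument, Ryz.
The converse is a direct semantic check.
So the correspondent is the Euclidean property.

the Euclidean property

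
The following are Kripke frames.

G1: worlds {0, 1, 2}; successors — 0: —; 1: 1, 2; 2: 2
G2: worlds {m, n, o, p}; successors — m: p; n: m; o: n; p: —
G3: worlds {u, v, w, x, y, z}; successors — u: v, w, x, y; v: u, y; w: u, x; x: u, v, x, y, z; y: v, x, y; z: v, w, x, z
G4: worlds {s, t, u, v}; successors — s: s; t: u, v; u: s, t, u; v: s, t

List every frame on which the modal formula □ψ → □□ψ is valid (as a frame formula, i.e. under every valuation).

G1

Frame correspondent (Sahlqvist): ∀x ∀y ∀z (Rxy ∧ Ryz → Rxz) — i.e. transitivity.
G1: condition met.
G2: fails — Rnm and Rmp but not Rnp.
G3: fails — Ruv and Rvu but not Ruu.
G4: fails — Rtv and Rvt but not Rtt.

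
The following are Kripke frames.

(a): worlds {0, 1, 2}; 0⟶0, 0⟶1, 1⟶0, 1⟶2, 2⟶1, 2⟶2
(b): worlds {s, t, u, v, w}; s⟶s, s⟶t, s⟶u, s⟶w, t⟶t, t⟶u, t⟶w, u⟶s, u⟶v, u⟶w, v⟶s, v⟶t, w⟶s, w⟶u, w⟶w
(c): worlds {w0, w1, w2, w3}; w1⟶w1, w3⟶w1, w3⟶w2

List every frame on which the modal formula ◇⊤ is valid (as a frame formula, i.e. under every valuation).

Frame correspondent (Sahlqvist): ∀x ∃y Rxy — i.e. seriality.
(a): ✓.
(b): ✓.
(c): fails — world w0 has no successor.
Valid on: (a), (b).

(a), (b)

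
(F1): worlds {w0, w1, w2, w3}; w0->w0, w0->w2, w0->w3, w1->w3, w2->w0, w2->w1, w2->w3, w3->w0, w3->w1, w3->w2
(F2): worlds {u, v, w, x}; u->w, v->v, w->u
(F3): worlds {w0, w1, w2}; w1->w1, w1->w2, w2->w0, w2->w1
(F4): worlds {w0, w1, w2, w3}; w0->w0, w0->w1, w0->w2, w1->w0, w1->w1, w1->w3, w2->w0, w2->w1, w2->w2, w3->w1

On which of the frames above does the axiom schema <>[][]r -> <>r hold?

(F1), (F2), (F4)

The schema corresponds to a generalized confluence (Geach) condition: forall x forall y (xRy -> exists w (y R^2 w & xRw)).
(F1): ✓.
(F2): ✓.
(F3): fails — w2Rw0 but no w with w0R²w and w2Rw.
(F4): ✓.
Valid on: (F1), (F2), (F4).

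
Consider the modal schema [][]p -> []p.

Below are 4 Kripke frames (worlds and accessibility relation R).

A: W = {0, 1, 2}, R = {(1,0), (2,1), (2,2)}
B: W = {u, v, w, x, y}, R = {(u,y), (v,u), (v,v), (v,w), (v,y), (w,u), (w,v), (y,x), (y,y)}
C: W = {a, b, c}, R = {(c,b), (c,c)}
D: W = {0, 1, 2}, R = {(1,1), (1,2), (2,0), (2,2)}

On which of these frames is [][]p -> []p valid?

B, C, D

Frame correspondent (Sahlqvist): forall x forall y (Rxy -> exists z (Rxz & Rzy)) — i.e. density.
A: fails — R10 but no z with R1z and Rz0.
B: ✓.
C: ✓.
D: ✓.
Valid on: B, C, D.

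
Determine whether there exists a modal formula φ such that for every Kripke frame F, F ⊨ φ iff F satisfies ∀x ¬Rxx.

If a class were modally definable it would be closed under surjective bounded morphisms (Goldblatt–Thomason).
The 3-cycle (worlds 0,1,2 with 0→1→2→0) is irreflexive, and the map sending every world to a single reflexive point • is a surjective bounded morphism (forth: every edge maps to (•,•); back: every world has a successor). So any modal formula valid on the 3-cycle is also valid on the reflexive point, which is not irreflexive.
Hence irreflexivity is not modally definable.

No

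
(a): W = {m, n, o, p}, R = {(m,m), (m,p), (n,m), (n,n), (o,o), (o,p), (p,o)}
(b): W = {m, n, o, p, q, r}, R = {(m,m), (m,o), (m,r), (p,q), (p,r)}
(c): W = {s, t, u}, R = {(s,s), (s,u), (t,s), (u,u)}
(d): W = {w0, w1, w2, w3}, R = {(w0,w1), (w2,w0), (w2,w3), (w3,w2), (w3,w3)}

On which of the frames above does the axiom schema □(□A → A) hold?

This is the axiom for shift-reflexivity; its first-order frame correspondent is ∀x ∀y (Rxy → Ryy).
(a): fails — Rop but not Rpp.
(b): fails — Rpr but not Rrr.
(c): ✓.
(d): fails — Rw3w2 but not Rw2w2.
Valid on: (c).

(c)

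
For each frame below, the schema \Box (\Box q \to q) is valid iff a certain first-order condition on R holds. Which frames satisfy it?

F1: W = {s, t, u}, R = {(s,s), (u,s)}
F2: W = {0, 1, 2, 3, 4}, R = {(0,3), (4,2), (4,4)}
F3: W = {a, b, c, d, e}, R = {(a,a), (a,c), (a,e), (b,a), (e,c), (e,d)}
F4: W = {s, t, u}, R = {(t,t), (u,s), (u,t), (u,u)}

The schema corresponds to shift-reflexivity: \forall x \forall y (Rxy \to Ryy).
F1: holds.
F2: fails — R42 but not R22.
F3: fails — Rae but not Ree.
F4: fails — Rus but not Rss.
Valid on: F1.

F1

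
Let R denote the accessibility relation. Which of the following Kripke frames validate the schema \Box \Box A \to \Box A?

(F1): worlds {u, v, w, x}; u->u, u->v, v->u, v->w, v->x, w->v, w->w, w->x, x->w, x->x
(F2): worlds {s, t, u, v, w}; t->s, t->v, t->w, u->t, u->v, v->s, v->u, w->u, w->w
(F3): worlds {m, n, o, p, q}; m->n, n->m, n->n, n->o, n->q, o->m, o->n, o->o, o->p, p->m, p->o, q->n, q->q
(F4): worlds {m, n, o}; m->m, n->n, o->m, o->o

Frame correspondent (Sahlqvist): \forall x \forall y (Rxy \to \exists z (Rxz \wedge Rzy)) — i.e. density.
(F1): ✓.
(F2): fails — Rtv but no z with Rtz and Rzv.
(F3): ✓.
(F4): ✓.

(F1), (F3), (F4)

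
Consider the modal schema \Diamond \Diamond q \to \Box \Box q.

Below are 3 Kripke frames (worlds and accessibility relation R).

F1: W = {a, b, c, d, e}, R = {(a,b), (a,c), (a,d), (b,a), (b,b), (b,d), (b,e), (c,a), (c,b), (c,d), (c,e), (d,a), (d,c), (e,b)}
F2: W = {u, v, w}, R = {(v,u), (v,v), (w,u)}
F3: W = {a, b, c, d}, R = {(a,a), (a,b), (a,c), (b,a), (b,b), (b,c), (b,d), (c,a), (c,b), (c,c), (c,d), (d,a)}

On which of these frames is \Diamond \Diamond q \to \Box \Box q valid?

The schema corresponds to a generalized confluence (Geach) condition: \forall x \forall y \forall z ((x R^2 y \wedge x R^2 z) \to \exists w (y = w \wedge z = w)).
F1: fails — aR²a, aR²b but a ≠ b.
F2: fails — vR²u, vR²v but u ≠ v.
F3: fails — aR²a, aR²b but a ≠ b.

none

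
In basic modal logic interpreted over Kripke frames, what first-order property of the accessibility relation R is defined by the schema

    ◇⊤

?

◇⊤ holds at w iff w has a successor, so frame-validity of ◇⊤ is exactly seriality. Equivalently via □r → ◇r:
Suppose □r→◇r is valid. At any x set V(r)=W. Then □r at x, so ◇r at x, so x has a successor.
The converse is a direct semantic check.
Frame condition: ∀x ∃y Rxy.

seriality: ∀x ∃y Rxy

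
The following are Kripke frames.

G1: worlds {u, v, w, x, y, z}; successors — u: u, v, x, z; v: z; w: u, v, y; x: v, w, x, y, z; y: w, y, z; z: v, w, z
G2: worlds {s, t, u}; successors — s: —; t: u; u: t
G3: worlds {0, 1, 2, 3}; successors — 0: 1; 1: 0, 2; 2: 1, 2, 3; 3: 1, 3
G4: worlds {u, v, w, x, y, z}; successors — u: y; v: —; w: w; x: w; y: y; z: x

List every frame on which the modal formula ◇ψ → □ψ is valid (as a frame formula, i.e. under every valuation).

Frame correspondent (Sahlqvist): ∀x ∀y ∀z (Rxy ∧ Rxz → y = z) — i.e. partial functionality.
G1: fails — u sees both u and v.
G2: condition met.
G3: fails — 1 sees both 0 and 2.
G4: condition met.
Valid on: G2, G4.

G2, G4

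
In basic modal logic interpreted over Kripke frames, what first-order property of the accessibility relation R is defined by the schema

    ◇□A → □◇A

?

convergence: ∀x ∀y ∀z (Rxy ∧ Rxz → ∃w (Ryw ∧ Rzw))

Suppose ◇□A→□◇A is valid. Take Rxy, Rxz and set V(A)={w : Ryw}. Then □A at y so ◇□A at x, so □◇A at x, so ◇A at z, giving w with Rzw and Ryw.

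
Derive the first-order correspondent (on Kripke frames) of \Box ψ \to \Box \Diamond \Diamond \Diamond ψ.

\forall x \forall z (xRz \to \exists w (xRw \wedge z R^3 w))

This is a Sahlqvist (Geach-type) schema ◇^0□^1ψ → □^1◇^3ψ.
Minimal-valuation argument: fix x; take any y with xR^0y and any z with xR^1z. Set V(ψ) to the set of worlds R-reachable from y in exactly 1 step. Then □^1ψ holds at y, so the antecedent holds at x; validity forces ◇^3ψ at z, giving a w with zR^3w and yR^1w.
First-order correspondent: \forall x \forall z (xRz \to \exists w (xRw \wedge z R^3 w)).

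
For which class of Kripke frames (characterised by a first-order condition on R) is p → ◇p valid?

Reflexivity

This is frame-equivalent to □p → p (substitute ¬p for p and contrapose).
Suppose □p→p is valid. At any x set V(p)={w : Rxw}. Then □p holds at x, so p holds at x, i.e. Rxx.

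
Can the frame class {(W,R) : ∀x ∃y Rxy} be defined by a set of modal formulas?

This is a Sahlqvist condition; the D axiom □q → ◇q defines it.
Suppose □q→◇q is valid. At any x set V(q)=W. Then □q at x, so ◇q at x, so x has a successor.

Yes, by □q → ◇q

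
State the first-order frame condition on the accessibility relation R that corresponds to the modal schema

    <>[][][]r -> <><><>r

This is a Sahlqvist (Geach-type) schema ◇^1□^3r → □^0◇^3r.
Minimal-valuation argument: fix x; take any y with xR^1y and any z with xR^0z. Set V(r) to the set of worlds R-reachable from y in exactly 3 steps. Then □^3r holds at y, so the antecedent holds at x; validity forces ◇^3r at z, giving a w with zR^3w and yR^3w.
First-order correspondent: forall x forall y (xRy -> exists w (y R^3 w & x R^3 w)).

forall x forall y (xRy -> exists w (y R^3 w & x R^3 w))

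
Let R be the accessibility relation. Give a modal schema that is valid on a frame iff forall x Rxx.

The condition is reflexivity. The T schema □r → r defines it.

□r → r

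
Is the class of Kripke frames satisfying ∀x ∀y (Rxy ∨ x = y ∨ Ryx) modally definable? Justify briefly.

Not modally definable

Any modally definable frame class is closed under disjoint unions.
Take 3 disjoint single-world reflexive frames: each is trivially connected, but their disjoint union has 3 worlds with no edge between distinct components, so it is not connected.
So the class is not modally definable.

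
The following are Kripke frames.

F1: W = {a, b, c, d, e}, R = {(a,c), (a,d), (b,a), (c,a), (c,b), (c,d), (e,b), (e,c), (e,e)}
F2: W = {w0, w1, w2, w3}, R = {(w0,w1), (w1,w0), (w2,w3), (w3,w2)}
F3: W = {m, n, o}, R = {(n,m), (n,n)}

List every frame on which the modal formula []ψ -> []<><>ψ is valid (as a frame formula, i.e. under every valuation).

F2

Frame correspondent (Sahlqvist): forall x forall z (xRz -> exists w (xRw & z R^2 w)) — i.e. a generalized confluence (Geach) condition.
F1: fails — aRd but no w with aRw and dR²w.
F2: condition met.
F3: fails — nRm but no w with nRw and mR²w.
Valid on: F2.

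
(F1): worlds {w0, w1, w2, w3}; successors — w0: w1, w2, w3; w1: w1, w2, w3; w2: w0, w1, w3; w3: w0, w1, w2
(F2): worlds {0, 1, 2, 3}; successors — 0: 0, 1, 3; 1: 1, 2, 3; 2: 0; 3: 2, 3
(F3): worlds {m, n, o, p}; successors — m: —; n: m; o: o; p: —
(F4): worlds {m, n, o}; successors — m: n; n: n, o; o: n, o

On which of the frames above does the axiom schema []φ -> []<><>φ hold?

The schema corresponds to a generalized confluence (Geach) condition: forall x forall z (xRz -> exists w (xRw & z R^2 w)).
(F1): holds.
(F2): holds.
(F3): fails — nRm but no w with nRw and mR²w.
(F4): holds.
Valid on: (F1), (F2), (F4).

(F1), (F2), (F4)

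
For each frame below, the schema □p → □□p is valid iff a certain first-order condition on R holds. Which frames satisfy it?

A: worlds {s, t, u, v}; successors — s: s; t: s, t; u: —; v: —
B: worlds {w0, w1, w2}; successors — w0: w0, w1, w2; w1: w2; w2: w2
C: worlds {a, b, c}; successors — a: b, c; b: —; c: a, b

The schema corresponds to transitivity: ∀x ∀y ∀z (Rxy ∧ Ryz → Rxz).
A: condition met.
B: condition met.
C: fails — Rac and Rca but not Raa.
Valid on: A, B.

A, B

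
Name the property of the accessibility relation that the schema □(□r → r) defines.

Suppose □(□r→r) is valid. Take Rxy and set V(r)={w : Ryw}. Then at y, □r holds; since □(□r→r) at x, □r→r at y, so r at y, i.e. Ryy.

shift-reflexivity: ∀x ∀y (Rxy → Ryy)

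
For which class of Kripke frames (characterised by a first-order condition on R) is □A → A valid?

reflexivity

This is the T axiom.
It corresponds to reflexivity: ∀x Rxx.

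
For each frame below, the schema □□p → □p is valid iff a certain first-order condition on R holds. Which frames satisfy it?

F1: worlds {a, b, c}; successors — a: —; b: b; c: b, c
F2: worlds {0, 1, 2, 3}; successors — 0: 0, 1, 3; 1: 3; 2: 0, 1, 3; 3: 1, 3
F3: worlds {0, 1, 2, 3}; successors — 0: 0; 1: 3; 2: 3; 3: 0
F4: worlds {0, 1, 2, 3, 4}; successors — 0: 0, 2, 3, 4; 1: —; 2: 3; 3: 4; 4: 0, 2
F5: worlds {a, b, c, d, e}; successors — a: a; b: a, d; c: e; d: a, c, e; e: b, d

The schema corresponds to density: ∀x ∀y (Rxy → ∃z (Rxz ∧ Rzy)).
F1: satisfies the condition.
F2: satisfies the condition.
F3: fails — R23 but no z with R2z and Rz3.
F4: fails — R34 but no z with R3z and Rz4.
F5: fails — Reb but no z with Rez and Rzb.

F1, F2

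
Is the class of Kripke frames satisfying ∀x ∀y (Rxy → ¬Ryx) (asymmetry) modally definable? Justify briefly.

Modal frame validity is preserved under surjective bounded morphisms.
The 5-cycle (worlds a,b,c,d,e with a→b→c→d→e→a) is asymmetric. Mapping every world to a single reflexive point • is a surjective bounded morphism, and the reflexive point is not asymmetric (R•• but asymmetry requires ¬R••).
Hence asymmetry is not modally definable.

Not definable by any modal formula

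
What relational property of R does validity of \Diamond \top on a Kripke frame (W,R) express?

Seriality

◇⊤ holds at w iff w has a successor, so frame-validity of ◇⊤ is exactly seriality. Equivalently via □q → ◇q:
Suppose □q→◇q is valid. At any x set V(q)=W. Then □q at x, so ◇q at x, so x has a successor.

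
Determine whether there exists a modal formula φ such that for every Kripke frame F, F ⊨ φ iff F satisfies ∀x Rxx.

Yes, by □q → q

This is a Sahlqvist condition; the T axiom □q → q defines it.
Suppose □q→q is valid. At any x set V(q)={w : Rxw}. Then □q holds at x, so q holds at x, i.e. Rxx.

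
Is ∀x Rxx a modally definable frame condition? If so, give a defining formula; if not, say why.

Yes — defined by □r → r

Yes: it is reflexivity, defined by the T schema □r → r.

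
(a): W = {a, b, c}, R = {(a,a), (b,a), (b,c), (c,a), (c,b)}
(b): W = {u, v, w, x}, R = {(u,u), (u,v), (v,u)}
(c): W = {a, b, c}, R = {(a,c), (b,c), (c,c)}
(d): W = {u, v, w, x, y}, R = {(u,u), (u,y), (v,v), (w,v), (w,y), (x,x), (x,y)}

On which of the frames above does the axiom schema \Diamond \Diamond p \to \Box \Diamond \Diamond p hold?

This is the axiom for a generalized confluence (Geach) condition; its first-order frame correspondent is \forall x \forall y \forall z ((x R^2 y \wedge xRz) \to \exists w (y = w \wedge z R^2 w)).
(a): fails — bR²b, bRa but no w with b=w and aR²w.
(b): satisfies the condition.
(c): satisfies the condition.
(d): fails — uR²u, uRy but no t with u=t and yR²t.

(b), (c)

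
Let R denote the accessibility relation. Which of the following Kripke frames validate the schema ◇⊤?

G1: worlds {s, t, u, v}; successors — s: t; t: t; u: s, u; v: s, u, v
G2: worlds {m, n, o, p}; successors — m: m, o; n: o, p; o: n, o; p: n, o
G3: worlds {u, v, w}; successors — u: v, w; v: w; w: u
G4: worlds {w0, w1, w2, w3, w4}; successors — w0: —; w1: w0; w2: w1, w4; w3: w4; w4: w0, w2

Frame correspondent (Sahlqvist): ∀x ∃y Rxy — i.e. seriality.
G1: condition met.
G2: condition met.
G3: condition met.
G4: fails — world w0 has no successor.
Valid on: G1, G2, G3.

G1, G2, G3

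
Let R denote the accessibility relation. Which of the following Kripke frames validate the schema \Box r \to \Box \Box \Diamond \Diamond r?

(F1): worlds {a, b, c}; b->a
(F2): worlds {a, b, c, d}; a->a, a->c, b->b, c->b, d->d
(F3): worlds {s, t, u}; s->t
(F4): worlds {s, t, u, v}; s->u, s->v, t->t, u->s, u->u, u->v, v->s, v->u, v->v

Frame correspondent (Sahlqvist): \forall x \forall z (x R^2 z \to \exists w (xRw \wedge z R^2 w)) — i.e. a generalized confluence (Geach) condition.
(F1): holds.
(F2): fails — aR²b but no w with aRw and bR²w.
(F3): holds.
(F4): holds.

(F1), (F3), (F4)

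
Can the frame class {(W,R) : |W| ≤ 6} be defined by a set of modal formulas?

Not definable by any modal formula

Modal frame validity is preserved under disjoint unions.
Any modal formula valid on each of 7 disjoint one-world frames is valid on their disjoint union (validity is preserved under disjoint unions). Each one-world frame has |W|=1≤6, but the union has |W|=7.
So the class is not modally definable.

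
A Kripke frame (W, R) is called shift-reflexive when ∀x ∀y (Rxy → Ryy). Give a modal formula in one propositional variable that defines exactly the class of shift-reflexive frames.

□(□r → r)

The condition is shift-reflexivity. The T□ schema □(□r → r) defines it.
Suppose □(□r→r) is valid. Take Rxy and set V(r)={w : Ryw}. Then at y, □r holds; since □(□r→r) at x, □r→r at y, so r at y, i.e. Ryy.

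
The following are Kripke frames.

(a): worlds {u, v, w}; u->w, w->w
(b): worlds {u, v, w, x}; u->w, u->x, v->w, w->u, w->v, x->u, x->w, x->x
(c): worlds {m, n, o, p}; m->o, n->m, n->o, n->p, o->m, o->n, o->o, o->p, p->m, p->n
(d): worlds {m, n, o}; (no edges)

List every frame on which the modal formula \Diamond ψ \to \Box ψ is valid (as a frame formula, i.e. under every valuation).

The schema corresponds to partial functionality: \forall x \forall y \forall z (Rxy \wedge Rxz \to y = z).
(a): holds.
(b): fails — u sees both w and x.
(c): fails — n sees both m and o.
(d): holds.
Valid on: (a), (d).

(a), (d)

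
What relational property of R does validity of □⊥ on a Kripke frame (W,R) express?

Emptiness of R

□⊥ is valid iff no world has any successor (otherwise □⊥ fails at any world with one).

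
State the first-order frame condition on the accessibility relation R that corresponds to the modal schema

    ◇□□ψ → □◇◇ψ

∀x ∀y ∀z ((xRy ∧ xRz) → ∃w (yR²w ∧ zR²w))

This is a Sahlqvist (Geach-type) schema ◇^1□^2ψ → □^1◇^2ψ.
First-order correspondent: ∀x ∀y ∀z ((xRy ∧ xRz) → ∃w (yR²w ∧ zR²w)).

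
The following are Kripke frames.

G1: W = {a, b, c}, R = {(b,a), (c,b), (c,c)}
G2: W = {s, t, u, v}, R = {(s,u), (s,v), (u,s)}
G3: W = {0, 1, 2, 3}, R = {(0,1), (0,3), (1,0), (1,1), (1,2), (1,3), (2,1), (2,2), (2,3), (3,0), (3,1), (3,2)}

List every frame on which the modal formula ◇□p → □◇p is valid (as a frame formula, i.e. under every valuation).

G3

The schema corresponds to convergence: ∀x ∀y ∀z (Rxy ∧ Rxz → ∃w (Ryw ∧ Rzw)).
G1: fails — Rba and Rba but a and a have no common successor.
G2: fails — Rsu and Rsv but u and v have no common successor.
G3: ✓.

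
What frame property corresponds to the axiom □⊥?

This schema is the Ver axiom.
It corresponds to emptiness of R: ∀x ∀y ¬Rxy.

emptiness of R: ∀x ∀y ¬Rxy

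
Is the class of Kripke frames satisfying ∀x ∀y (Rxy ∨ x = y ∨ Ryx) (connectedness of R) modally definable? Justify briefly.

Modal frame validity is preserved under disjoint unions.
Take 2 disjoint single-world reflexive frames: each is trivially connected, but their disjoint union has 2 worlds with no edge between distinct components, so it is not connected.
So the class is not modally definable.

Not modally definable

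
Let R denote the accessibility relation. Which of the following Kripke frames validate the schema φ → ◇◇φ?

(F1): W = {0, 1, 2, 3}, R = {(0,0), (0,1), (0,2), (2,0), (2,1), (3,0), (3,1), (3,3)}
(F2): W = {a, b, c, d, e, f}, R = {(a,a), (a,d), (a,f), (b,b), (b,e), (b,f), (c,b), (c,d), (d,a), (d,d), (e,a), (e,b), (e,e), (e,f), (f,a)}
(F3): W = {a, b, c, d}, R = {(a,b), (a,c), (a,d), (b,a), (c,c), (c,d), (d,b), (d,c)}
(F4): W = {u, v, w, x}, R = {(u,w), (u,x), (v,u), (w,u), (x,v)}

This is the axiom for a generalized confluence (Geach) condition; its first-order frame correspondent is ∀x ∃w (x = w ∧ xR²w).
(F1): fails — at 1 but no w with 1=w and 1R²w.
(F2): fails — at c but no w with c=w and cR²w.
(F3): satisfies the condition.
(F4): fails — at v but no t with v=t and vR²t.

(F3)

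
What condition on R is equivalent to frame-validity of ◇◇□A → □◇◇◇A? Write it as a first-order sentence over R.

This is a Sahlqvist (Geach-type) schema ◇^2□^1A → □^1◇^3A.
Minimal-valuation argument: fix x; take any y with xR^2y and any z with xR^1z. Set V(A) to the set of worlds R-reachable from y in exactly 1 step. Then □^1A holds at y, so the antecedent holds at x; validity forces ◇^3A at z, giving a w with zR^3w and yR^1w.
First-order correspondent: ∀x ∀y ∀z ((xR²y ∧ xRz) → ∃w (yRw ∧ zR³w)).

∀x ∀y ∀z ((xR²y ∧ xRz) → ∃w (yRw ∧ zR³w))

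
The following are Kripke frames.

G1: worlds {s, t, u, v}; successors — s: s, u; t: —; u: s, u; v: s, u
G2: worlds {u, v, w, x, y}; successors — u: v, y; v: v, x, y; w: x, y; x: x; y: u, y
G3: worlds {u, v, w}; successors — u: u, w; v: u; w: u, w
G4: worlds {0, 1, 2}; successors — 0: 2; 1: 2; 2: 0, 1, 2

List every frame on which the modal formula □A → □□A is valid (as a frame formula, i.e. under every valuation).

G1

This is the axiom for transitivity; its first-order frame correspondent is ∀x ∀y ∀z (Rxy ∧ Ryz → Rxz).
G1: condition met.
G2: fails — Ruv and Rvx but not Rux.
G3: fails — Rvu and Ruw but not Rvw.
G4: fails — R02 and R20 but not R00.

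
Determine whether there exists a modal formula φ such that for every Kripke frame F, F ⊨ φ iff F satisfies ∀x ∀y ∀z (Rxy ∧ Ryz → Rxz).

Yes: it is transitivity, defined by the 4 schema □p → □□p.

Definable; □p → □□p defines it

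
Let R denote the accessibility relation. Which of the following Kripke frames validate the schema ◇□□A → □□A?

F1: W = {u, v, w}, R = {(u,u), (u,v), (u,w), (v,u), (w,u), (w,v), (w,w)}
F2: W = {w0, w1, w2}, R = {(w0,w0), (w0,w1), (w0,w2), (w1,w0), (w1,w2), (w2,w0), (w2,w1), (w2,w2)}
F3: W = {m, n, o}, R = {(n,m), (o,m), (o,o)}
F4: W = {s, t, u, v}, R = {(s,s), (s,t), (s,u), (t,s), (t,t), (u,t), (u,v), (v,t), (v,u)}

Frame correspondent (Sahlqvist): ∀x ∀y ∀z ((xRy ∧ xR²z) → ∃w (yR²w ∧ z = w)) — i.e. a generalized confluence (Geach) condition.
F1: satisfies the condition.
F2: satisfies the condition.
F3: fails — oRm, oR²m but no w with mR²w and m=w.
F4: fails — sRt, sR²v but no w with tR²w and v=w.
Valid on: F1, F2.

F1, F2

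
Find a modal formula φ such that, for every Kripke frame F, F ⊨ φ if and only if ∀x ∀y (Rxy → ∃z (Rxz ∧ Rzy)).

□□s → □s

The condition is density. The C4 schema □□s → □s defines it.
Suppose □□s→□s is valid. Take Rxy and set V(s)={w : xR²w}. Then □□s at x, so □s at x, so s at y, i.e. ∃z(Rxz∧Rzy).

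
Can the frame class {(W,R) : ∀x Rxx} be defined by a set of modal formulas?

Yes — defined by □r → r

This is a Sahlqvist condition; the T axiom □r → r defines it.
Suppose □r→r is valid. At any x set V(r)={w : Rxw}. Then □r holds at x, so r holds at x, i.e. Rxx.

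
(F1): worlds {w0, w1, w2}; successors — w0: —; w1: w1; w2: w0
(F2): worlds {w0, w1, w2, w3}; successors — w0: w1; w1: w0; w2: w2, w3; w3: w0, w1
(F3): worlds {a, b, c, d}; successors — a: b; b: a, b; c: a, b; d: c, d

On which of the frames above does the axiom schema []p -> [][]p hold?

The schema corresponds to transitivity: forall x forall y forall z (Rxy & Ryz -> Rxz).
(F1): satisfies the condition.
(F2): fails — Rw1w0 and Rw0w1 but not Rw1w1.
(F3): fails — Rdc and Rcb but not Rdb.

(F1)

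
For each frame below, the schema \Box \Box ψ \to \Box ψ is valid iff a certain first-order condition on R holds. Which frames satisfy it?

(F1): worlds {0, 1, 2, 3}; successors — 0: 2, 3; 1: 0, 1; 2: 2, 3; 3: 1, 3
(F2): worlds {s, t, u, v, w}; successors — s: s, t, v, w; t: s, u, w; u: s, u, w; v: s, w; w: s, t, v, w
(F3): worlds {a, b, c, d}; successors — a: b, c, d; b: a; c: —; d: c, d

Frame correspondent (Sahlqvist): \forall x \forall y (Rxy \to \exists z (Rxz \wedge Rzy)) — i.e. density.
(F1): condition met.
(F2): condition met.
(F3): fails — Rab but no z with Raz and Rzb.

(F1), (F2)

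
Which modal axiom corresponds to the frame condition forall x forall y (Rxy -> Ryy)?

□(□r → r)

This is shift-reflexivity; the standard corresponding axiom is T□: □(□r → r).
Suppose □(□r→r) is valid. Take Rxy and set V(r)={w : Ryw}. Then at y, □r holds; since □(□r→r) at x, □r→r at y, so r at y, i.e. Ryy.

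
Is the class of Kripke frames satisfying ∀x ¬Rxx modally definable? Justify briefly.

No — not modally definable

Any modally definable frame class is closed under surjective bounded morphisms.
The 4-cycle (worlds w0,w1,w2,w3 with w0→w1→w2→w3→w0) is irreflexive, and the map sending every world to a single reflexive point • is a surjective bounded morphism (forth: every edge maps to (•,•); back: every world has a successor). So any modal formula valid on the 4-cycle is also valid on the reflexive point, which is not irreflexive.
So no modal formula (or set of formulas) defines exactly the irreflexive frames.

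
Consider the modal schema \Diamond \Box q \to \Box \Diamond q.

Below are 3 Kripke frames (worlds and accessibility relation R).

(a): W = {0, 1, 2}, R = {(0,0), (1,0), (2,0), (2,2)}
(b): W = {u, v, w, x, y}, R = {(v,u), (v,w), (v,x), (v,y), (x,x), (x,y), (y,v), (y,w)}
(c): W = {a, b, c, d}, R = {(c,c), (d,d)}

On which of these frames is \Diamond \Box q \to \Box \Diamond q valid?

(a), (c)

This is the axiom for convergence; its first-order frame correspondent is \forall x \forall y \forall z (Rxy \wedge Rxz \to \exists w (Ryw \wedge Rzw)).
(a): condition met.
(b): fails — Rvw and Rvw but w and w have no common successor.
(c): condition met.
Valid on: (a), (c).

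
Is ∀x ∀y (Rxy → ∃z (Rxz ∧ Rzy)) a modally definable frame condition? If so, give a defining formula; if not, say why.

Yes: it is density, defined by the C4 schema □□r → □r.

Yes — defined by □□r → □r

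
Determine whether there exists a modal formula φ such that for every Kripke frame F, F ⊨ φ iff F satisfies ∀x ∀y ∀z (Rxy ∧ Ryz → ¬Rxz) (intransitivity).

No — not modally definable

If a class were modally definable it would be closed under surjective bounded morphisms (Goldblatt–Thomason).
The 3-cycle (worlds a,b,c with a→b→c→a) is intransitive. Mapping every world to a single reflexive point • is a surjective bounded morphism; the reflexive point is not intransitive (R••∧R•• but R••).
So no modal formula (or set of formulas) defines exactly the intransitive frames.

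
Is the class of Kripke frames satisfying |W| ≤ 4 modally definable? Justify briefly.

No

If a class were modally definable it would be closed under disjoint unions (Goldblatt–Thomason).
Any modal formula valid on each of 5 disjoint one-world frames is valid on their disjoint union (validity is preserved under disjoint unions). Each one-world frame has |W|=1≤4, but the union has |W|=5.
So no modal formula (or set of formulas) defines exactly the |W|≤4 frames.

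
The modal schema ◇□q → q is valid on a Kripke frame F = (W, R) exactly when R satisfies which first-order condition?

symmetry: ∀x ∀y (Rxy → Ryx)

This schema is equivalent to the B axiom q → □◇q.
It corresponds to symmetry: ∀x ∀y (Rxy → Ryx).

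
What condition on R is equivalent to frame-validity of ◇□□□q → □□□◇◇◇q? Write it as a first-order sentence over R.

∀x ∀y ∀z ((xRy ∧ xR³z) → ∃w (yR³w ∧ zR³w))

This is a Sahlqvist (Geach-type) schema ◇^1□^3q → □^3◇^3q.
Minimal-valuation argument: fix x; take any y with xR^1y and any z with xR^3z. Set V(q) to the set of worlds R-reachable from y in exactly 3 steps. Then □^3q holds at y, so the antecedent holds at x; validity forces ◇^3q at z, giving a w with zR^3w and yR^3w.
First-order correspondent: ∀x ∀y ∀z ((xRy ∧ xR³z) → ∃w (yR³w ∧ zR³w)).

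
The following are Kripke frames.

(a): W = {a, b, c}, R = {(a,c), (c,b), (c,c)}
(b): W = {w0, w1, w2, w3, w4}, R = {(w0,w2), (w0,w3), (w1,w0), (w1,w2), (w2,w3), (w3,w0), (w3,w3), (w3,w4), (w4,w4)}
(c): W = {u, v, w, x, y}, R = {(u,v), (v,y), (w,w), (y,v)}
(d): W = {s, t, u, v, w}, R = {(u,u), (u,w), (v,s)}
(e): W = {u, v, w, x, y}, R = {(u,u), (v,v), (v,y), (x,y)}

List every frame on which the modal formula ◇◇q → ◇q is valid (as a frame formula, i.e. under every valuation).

(d), (e)

The schema corresponds to transitivity: ∀x ∀y ∀z (Rxy ∧ Ryz → Rxz).
(a): fails — Rac and Rcb but not Rab.
(b): fails — Rw1w2 and Rw2w3 but not Rw1w3.
(c): fails — Ruv and Rvy but not Ruy.
(d): satisfies the condition.
(e): satisfies the condition.
Valid on: (d), (e).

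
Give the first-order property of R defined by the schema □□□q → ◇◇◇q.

∀x ∃w (xR³w ∧ xR³w)

This is a Sahlqvist (Geach-type) schema ◇^0□^3q → □^0◇^3q.
Minimal-valuation argument: fix x; take any y with xR^0y and any z with xR^0z. Set V(q) to the set of worlds R-reachable from y in exactly 3 steps. Then □^3q holds at y, so the antecedent holds at x; validity forces ◇^3q at z, giving a w with zR^3w and yR^3w.
First-order correspondent: ∀x ∃w (xR³w ∧ xR³w).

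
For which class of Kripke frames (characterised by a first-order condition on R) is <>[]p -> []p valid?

This is frame-equivalent to ◇p → □◇p (substitute ¬p for p and contrapose).
Suppose ◇p→□◇p is valid. Take Rxy, Rxz and set V(p)={y}. Then ◇p at x, so □◇p at x, so ◇p at z, so some w with Rzw has p; w=y, i.e. Rzy. By symmetry of the argument, Ryz.
The converse is a direct semantic check.
Frame condition: forall x forall y forall z (Rxy & Rxz -> Ryz).

the Euclidean property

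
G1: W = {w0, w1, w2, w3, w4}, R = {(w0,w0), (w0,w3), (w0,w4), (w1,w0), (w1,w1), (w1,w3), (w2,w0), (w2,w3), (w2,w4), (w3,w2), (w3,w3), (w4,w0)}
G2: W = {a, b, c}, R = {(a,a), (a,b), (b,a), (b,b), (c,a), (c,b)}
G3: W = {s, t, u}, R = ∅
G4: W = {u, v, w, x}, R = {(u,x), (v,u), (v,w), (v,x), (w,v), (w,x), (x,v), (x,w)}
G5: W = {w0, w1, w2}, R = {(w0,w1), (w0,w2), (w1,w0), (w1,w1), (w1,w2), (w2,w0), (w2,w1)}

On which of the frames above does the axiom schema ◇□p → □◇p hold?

G2, G3, G5

The schema corresponds to convergence: ∀x ∀y ∀z (Rxy ∧ Rxz → ∃w (Ryw ∧ Rzw)).
G1: fails — Rw0w4 and Rw0w3 but w4 and w3 have no common successor.
G2: satisfies the condition.
G3: satisfies the condition.
G4: fails — Rvu and Rvx but u and x have no common successor.
G5: satisfies the condition.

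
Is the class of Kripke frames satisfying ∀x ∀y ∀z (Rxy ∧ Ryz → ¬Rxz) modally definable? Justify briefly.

No — not modally definable

Any modally definable frame class is closed under surjective bounded morphisms.
The 7-cycle (worlds a,b,c,d,e,f,g with a→b→c→d→e→f→g→a) is intransitive. Mapping every world to a single reflexive point • is a surjective bounded morphism; the reflexive point is not intransitive (R••∧R•• but R••).
So the class is not modally definable.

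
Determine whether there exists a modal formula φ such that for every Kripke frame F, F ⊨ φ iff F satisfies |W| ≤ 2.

No — not modally definable

Modal frame validity is preserved under disjoint unions.
Any modal formula valid on each of 3 disjoint one-world frames is valid on their disjoint union (validity is preserved under disjoint unions). Each one-world frame has |W|=1≤2, but the union has |W|=3.
So no modal formula (or set of formulas) defines exactly the |W|≤2 frames.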